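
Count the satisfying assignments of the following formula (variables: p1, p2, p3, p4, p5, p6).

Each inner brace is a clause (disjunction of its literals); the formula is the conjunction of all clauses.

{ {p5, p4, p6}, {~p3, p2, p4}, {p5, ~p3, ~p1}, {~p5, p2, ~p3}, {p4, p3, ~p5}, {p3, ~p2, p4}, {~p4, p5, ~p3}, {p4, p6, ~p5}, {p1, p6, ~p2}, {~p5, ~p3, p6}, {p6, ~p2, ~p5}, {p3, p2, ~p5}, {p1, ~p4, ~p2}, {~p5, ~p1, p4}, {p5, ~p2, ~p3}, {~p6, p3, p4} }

9

There are 2^6 = 64 truth assignments over (p1, p2, p3, p4, p5, p6).
Split on p5. With p5 = 1, the clauses containing p5 are satisfied and ~p5 drops from the rest; 3 of the 2^5 = 32 assignments to the other variables satisfy what remains.
With p5 = 0, by the same count on the reduced clause set, 6 assignments work.
(One model: p1=F, p2=F, p3=F, p4=T, p5=F, p6=F.)
Total: 3 + 6 = 9.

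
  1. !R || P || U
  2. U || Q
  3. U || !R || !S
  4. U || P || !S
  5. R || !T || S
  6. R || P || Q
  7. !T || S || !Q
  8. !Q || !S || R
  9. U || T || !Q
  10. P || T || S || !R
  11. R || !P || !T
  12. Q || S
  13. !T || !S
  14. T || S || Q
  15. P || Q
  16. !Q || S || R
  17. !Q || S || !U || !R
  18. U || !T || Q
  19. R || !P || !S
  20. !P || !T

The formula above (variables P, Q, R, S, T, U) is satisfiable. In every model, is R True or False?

True

Suppose R = false.
Case U = true:
Case T = false:
Case P = true:
(!S) alone gives S = false.
(Q) alone gives Q = true.
But (!Q) is also a unit clause — contradiction.
So P must be the other value — set P = false.
(Q) alone gives Q = true.
(!S) alone gives S = false.
But (S) is also a unit clause — contradiction.
Either choice for P ends in contradiction.
So T must be the other value — set T = true.
(S) alone gives S = true.
But (!S) is also a unit clause — contradiction.
Either choice for T ends in contradiction.
So U must be the other value — set U = false.
(Q) alone gives Q = true.
(!S) alone gives S = false.
But (S) is also a unit clause — contradiction.
Either choice for U ends in contradiction.
So every satisfying assignment has R = True.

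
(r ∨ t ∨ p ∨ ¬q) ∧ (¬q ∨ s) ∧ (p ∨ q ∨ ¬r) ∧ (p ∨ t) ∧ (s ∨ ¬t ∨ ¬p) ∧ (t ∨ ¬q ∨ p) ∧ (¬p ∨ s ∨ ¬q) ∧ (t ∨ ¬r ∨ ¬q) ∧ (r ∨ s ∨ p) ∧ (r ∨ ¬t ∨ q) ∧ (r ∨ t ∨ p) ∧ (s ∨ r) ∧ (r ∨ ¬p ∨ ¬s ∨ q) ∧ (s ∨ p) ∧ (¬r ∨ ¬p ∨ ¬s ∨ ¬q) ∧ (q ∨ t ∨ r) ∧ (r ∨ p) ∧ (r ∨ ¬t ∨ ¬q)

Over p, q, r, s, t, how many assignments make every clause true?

There are 2^5 = 32 truth assignments over (p, q, r, s, t).
Split on p. With p = True, the clauses containing p are satisfied and ¬p drops from the rest; 4 of the 2^4 = 16 assignments to the other variables satisfy what remains.
With p = False, by the same count on the reduced clause set, 1 assignment works.
(One model: p=F, q=T, r=T, s=T, t=T.)
Total: 4 + 1 = 5.

5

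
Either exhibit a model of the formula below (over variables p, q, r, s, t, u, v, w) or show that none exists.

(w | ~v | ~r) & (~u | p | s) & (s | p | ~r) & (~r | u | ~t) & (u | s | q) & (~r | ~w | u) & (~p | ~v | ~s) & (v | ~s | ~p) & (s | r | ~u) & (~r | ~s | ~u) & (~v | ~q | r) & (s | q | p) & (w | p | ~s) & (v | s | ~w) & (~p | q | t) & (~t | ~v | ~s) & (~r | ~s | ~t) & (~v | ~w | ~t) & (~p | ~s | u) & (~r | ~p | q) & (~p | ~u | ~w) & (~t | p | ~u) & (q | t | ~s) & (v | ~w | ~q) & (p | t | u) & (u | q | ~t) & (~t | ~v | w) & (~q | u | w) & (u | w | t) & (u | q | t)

Suppose w = 0.
Suppose v = 0.
Suppose s = 0.
Suppose u = 1.
The clause (p) is unit, so p = 1.
The clause (r) is unit, so r = 1.
The clause (q) is unit, so q = 1.
Every clause is now satisfied; t is unconstrained.

p=1,  q=1,  r=1,  s=0,  t=1,  u=1,  v=0,  w=0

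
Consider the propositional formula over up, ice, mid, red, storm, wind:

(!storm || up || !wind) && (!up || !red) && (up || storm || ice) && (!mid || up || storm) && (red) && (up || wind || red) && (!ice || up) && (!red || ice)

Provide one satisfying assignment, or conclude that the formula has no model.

From the singleton clause (red), red = true.
From the singleton clause (!up), up = false.
From the singleton clause (!ice), ice = false.
But (ice) is also a unit clause — contradiction.

UNSATISFIABLE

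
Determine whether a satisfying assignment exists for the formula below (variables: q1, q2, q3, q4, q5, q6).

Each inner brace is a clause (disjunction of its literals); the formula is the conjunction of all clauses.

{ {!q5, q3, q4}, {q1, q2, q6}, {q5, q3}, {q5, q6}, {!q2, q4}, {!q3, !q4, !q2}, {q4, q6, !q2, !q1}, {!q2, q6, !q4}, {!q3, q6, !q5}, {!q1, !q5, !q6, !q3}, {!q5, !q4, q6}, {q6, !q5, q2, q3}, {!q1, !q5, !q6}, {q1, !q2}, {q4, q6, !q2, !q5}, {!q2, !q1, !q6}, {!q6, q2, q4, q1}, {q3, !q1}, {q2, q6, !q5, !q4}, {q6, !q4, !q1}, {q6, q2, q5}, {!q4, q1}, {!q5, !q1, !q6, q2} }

Yes

Case q5 = false:
Unit clause (q3) forces q3 = true.
Unit clause (q6) forces q6 = true.
Case q2 = false:
Case q4 = false:
Unit clause (q1) forces q1 = true.
This assignment satisfies each clause.
A satisfying assignment: q1: true,  q2: false,  q3: true,  q4: false,  q5: false,  q6: true.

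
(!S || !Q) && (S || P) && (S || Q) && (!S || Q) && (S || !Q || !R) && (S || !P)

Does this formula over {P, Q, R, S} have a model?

Branch on S: set S = false.
Unit clause (P) forces P = true.
Now (!P) is unsatisfied and unit — conflict.
So S must be the other value — set S = true.
Unit clause (!Q) forces Q = false.
Now (Q) is unsatisfied and unit — conflict.
Either choice for S ends in contradiction.
No assignment satisfies every clause.

No, unsatisfiable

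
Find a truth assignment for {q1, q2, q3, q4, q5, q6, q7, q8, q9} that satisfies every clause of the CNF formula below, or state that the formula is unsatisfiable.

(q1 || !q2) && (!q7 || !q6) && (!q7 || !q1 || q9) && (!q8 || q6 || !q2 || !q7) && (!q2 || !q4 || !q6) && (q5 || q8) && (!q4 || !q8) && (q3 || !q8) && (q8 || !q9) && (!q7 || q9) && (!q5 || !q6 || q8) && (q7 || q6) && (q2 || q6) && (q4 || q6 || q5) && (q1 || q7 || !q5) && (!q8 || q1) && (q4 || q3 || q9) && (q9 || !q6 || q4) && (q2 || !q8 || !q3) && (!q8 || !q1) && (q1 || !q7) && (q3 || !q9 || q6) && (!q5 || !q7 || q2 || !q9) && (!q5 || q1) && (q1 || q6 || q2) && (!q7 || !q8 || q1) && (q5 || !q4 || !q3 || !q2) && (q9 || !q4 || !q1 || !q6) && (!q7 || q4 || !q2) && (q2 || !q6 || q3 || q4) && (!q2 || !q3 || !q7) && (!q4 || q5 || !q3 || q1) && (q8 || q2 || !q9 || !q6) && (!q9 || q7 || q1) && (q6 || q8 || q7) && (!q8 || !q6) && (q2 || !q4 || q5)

Suppose q1 = true.
The clause (!q8) is unit, so q8 = false.
The clause (q5) is unit, so q5 = true.
The clause (!q9) is unit, so q9 = false.
The clause (!q7) is unit, so q7 = false.
The clause (!q6) is unit, so q6 = false.
Now (q6) is unsatisfied and unit — conflict.
That branch fails; take q1 = false instead.
The clause (!q2) is unit, so q2 = false.
The clause (q6) is unit, so q6 = true.
The clause (!q7) is unit, so q7 = false.
The clause (!q5) is unit, so q5 = false.
The clause (q8) is unit, so q8 = true.
Now (!q8) is unsatisfied and unit — conflict.
Either choice for q1 ends in contradiction.

UNSATISFIABLE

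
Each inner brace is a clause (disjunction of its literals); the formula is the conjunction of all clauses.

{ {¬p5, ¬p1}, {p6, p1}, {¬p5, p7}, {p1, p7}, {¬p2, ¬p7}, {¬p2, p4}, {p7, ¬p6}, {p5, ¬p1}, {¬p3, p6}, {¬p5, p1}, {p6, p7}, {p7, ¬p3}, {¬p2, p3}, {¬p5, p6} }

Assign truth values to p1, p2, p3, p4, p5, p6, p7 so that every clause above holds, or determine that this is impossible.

Case p5 = False:
The clause (¬p1) is unit, so p1 = False.
The clause (p6) is unit, so p6 = True.
The clause (p7) is unit, so p7 = True.
The clause (¬p2) is unit, so p2 = False.
No clause remains; p3, p4 are free.

p1: False, p2: False, p3: False, p4: True, p5: False, p6: True, p7: True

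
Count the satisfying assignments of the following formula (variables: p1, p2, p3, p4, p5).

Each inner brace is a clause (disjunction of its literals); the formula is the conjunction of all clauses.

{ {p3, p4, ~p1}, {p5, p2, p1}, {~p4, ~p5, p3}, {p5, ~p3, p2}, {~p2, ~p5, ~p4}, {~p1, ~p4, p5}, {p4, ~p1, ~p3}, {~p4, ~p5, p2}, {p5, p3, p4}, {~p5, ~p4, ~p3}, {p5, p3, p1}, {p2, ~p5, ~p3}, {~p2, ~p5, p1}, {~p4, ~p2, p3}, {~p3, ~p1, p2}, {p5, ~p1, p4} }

There are 2^5 = 32 truth assignments over (p1, p2, p3, p4, p5).
Split on p5. With p5 = 1, the clauses containing p5 are satisfied and ~p5 drops from the rest; 1 of the 2^4 = 16 assignments to the other variables satisfy what remains.
With p5 = 0, by the same count on the reduced clause set, 2 assignments work.
Total: 1 + 2 = 3.

3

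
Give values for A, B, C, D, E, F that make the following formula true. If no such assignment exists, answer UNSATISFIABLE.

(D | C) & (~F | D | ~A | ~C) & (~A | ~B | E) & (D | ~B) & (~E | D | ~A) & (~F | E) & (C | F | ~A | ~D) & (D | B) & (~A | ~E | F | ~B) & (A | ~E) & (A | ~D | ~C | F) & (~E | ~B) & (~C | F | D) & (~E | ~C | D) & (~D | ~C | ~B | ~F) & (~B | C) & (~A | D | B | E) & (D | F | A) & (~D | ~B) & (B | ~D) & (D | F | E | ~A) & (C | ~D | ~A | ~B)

Suppose D = 1.
From the singleton clause (~B), B = 0.
That conflicts with the unit clause (B).
That branch fails; take D = 0 instead.
From the singleton clause (C), C = 1.
From the singleton clause (~B), B = 0.
That conflicts with the unit clause (B).
Either choice for D ends in contradiction.

UNSATISFIABLE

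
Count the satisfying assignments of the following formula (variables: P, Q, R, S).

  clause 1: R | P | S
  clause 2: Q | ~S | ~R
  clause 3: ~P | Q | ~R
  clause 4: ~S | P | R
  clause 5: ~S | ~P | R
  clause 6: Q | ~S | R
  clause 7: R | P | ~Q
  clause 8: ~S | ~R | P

6

There are 2^4 = 16 truth assignments over (P, Q, R, S).
Check each against the 8 clauses (columns in the order P, Q, R, S):
  F F F F  ✗ fails (R | P | S)
  F F F T  ✗ fails (~S | P | R)
  F F T F  ✓ satisfies all
  F F T T  ✗ fails (Q | ~S | ~R)
  F T F F  ✗ fails (R | P | S)
  F T F T  ✗ fails (~S | P | R)
  F T T F  ✓ satisfies all
  F T T T  ✗ fails (~S | ~R | P)
  T F F F  ✓ satisfies all
  T F F T  ✗ fails (~S | ~P | R)
  T F T F  ✗ fails (~P | Q | ~R)
  T F T T  ✗ fails (Q | ~S | ~R)
  T T F F  ✓ satisfies all
  T T F T  ✗ fails (~S | ~P | R)
  T T T F  ✓ satisfies all
  T T T T  ✓ satisfies all
6 of the 16 rows are models.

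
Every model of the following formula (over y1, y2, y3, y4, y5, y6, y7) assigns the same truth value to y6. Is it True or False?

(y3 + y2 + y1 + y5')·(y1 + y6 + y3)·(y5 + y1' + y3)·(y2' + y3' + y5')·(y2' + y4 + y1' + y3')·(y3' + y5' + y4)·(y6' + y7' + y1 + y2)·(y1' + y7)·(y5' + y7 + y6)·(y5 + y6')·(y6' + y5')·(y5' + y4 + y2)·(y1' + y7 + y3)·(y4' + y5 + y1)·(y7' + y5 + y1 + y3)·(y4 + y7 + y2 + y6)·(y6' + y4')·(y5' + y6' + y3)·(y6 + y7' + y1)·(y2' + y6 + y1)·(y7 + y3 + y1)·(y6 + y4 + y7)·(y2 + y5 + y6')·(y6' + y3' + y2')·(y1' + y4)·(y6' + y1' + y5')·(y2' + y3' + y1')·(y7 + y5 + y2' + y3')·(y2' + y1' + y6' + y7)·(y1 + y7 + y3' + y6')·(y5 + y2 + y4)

Suppose y6 = 1.
From the singleton clause (y5), y5 = 1.
But (y5') is also a unit clause — contradiction.
So every satisfying assignment has y6 = False.

False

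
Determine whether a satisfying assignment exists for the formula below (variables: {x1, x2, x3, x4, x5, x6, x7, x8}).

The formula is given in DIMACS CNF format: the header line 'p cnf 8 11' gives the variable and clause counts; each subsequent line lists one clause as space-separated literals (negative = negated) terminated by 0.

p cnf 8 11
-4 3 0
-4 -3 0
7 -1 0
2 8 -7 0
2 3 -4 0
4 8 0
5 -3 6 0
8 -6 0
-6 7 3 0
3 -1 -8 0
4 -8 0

Case x4 = False:
The clause (x8) is unit, so x8 = True.
That conflicts with the unit clause (¬x8).
Backtrack on x4: now try x4 = True.
The clause (x3) is unit, so x3 = True.
That conflicts with the unit clause (¬x3).
Both values of x4 lead to a conflict.
No assignment satisfies every clause.

No, unsatisfiable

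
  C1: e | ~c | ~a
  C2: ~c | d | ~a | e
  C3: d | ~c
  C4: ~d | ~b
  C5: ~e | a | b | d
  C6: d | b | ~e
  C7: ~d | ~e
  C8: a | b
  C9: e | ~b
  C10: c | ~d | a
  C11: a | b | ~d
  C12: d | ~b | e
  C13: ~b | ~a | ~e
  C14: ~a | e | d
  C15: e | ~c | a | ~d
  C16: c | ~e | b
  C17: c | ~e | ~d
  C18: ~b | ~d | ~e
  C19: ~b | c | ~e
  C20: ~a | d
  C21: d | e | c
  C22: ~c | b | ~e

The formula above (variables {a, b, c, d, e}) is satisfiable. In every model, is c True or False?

Suppose c = 1.
From the singleton clause (d), d = 1.
From the singleton clause (~b), b = 0.
From the singleton clause (~e), e = 0.
From the singleton clause (~a), a = 0.
Now (a) is unsatisfied and unit — conflict.
So every satisfying assignment has c = False.

False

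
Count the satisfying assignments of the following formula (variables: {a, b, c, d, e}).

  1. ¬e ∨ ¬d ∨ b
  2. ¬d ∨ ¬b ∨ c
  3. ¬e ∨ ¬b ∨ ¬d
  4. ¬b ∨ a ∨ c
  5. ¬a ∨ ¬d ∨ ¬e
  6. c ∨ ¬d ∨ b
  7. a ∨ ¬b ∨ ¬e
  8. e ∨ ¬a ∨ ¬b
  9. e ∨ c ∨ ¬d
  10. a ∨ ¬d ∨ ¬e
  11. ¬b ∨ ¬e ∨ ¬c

13

There are 2^5 = 32 truth assignments over (a, b, c, d, e).
Split on c. With c = True, the clauses containing c are satisfied and ¬c drops from the rest; 8 of the 2^4 = 16 assignments to the other variables satisfy what remains.
With c = False, by the same count on the reduced clause set, 5 assignments work.
(One model: a=F, b=F, c=F, d=F, e=F.)
Total: 8 + 5 = 13.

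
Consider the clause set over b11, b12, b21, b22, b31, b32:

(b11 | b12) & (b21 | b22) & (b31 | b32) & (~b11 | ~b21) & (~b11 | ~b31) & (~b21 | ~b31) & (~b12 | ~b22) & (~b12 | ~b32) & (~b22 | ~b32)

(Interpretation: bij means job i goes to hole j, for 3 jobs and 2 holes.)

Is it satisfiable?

Case b11 = 1:
From the singleton clause (~b21), b21 = 0.
From the singleton clause (b22), b22 = 1.
From the singleton clause (~b31), b31 = 0.
From the singleton clause (b32), b32 = 1.
That conflicts with the unit clause (~b32).
So b11 must be the other value — set b11 = 0.
From the singleton clause (b12), b12 = 1.
From the singleton clause (~b22), b22 = 0.
From the singleton clause (b21), b21 = 1.
From the singleton clause (~b31), b31 = 0.
From the singleton clause (b32), b32 = 1.
That conflicts with the unit clause (~b32).
Both values of b11 lead to a conflict.
No assignment satisfies every clause.

Unsatisfiable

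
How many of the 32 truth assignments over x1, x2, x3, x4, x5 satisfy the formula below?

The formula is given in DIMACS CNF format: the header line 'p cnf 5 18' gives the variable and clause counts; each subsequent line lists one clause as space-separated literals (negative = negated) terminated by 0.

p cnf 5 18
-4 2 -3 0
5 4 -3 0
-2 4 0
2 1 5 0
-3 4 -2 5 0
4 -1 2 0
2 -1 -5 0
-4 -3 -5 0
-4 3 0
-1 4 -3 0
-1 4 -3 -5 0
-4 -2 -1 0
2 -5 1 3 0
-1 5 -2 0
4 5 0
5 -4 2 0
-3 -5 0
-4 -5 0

1

There are 2^5 = 32 truth assignments over (x1, x2, x3, x4, x5).
Split on x5. With x5 = True, the clauses containing x5 are satisfied and ¬x5 drops from the rest; 0 of the 2^4 = 16 assignments to the other variables satisfy what remains.
With x5 = False, by the same count on the reduced clause set, 1 assignment works.
Total: 0 + 1 = 1.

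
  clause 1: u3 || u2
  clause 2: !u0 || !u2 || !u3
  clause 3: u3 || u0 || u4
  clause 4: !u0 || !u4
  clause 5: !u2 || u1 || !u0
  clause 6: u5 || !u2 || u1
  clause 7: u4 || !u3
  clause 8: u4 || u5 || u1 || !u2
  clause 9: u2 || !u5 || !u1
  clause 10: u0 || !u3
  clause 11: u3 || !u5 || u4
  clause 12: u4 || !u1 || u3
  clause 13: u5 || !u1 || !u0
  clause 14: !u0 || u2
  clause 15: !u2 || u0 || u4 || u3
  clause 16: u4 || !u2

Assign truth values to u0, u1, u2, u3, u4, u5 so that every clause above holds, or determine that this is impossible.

Suppose u3 = false.
From the singleton clause (u2), u2 = true.
From the singleton clause (u4), u4 = true.
From the singleton clause (!u0), u0 = false.
Suppose u5 = true.
Every clause is now satisfied; u1 is unconstrained.

u0=false,  u1=false,  u2=true,  u3=false,  u4=true,  u5=true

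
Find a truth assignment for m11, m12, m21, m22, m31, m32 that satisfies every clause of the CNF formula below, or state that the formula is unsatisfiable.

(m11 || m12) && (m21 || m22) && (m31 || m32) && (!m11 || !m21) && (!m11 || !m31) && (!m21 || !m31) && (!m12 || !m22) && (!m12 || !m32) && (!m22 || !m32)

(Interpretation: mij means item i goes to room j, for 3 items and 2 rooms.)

Try m11 = true.
Unit clause (!m21) forces m21 = false.
Unit clause (m22) forces m22 = true.
Unit clause (!m31) forces m31 = false.
Unit clause (m32) forces m32 = true.
Now (!m32) is unsatisfied and unit — conflict.
That branch fails; take m11 = false instead.
Unit clause (m12) forces m12 = true.
Unit clause (!m22) forces m22 = false.
Unit clause (m21) forces m21 = true.
Unit clause (!m31) forces m31 = false.
Unit clause (m32) forces m32 = true.
Now (!m32) is unsatisfied and unit — conflict.
Either choice for m11 ends in contradiction.

UNSATISFIABLE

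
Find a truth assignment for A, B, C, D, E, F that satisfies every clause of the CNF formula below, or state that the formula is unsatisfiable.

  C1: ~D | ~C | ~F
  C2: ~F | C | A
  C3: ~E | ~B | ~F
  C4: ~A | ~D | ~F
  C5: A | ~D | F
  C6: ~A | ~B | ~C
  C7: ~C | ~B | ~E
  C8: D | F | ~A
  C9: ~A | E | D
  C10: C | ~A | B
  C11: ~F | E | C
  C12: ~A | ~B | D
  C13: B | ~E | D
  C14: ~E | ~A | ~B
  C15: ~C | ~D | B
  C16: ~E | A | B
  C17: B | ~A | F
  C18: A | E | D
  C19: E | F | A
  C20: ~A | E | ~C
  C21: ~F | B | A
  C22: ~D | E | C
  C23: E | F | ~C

A ↦ 0,  B ↦ 1,  C ↦ 0,  D ↦ 0,  E ↦ 1,  F ↦ 0

Suppose D = 0.
Suppose F = 0.
The clause (~A) is unit, so A = 0.
The clause (E) is unit, so E = 1.
The clause (B) is unit, so B = 1.
The clause (~C) is unit, so C = 0.
Every clause now holds.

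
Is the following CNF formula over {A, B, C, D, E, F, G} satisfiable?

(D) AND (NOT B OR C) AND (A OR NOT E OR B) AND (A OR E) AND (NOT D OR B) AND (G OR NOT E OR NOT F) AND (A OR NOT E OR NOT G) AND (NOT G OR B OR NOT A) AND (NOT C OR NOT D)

From the singleton clause (D), D = true.
From the singleton clause (B), B = true.
From the singleton clause (C), C = true.
That conflicts with the unit clause (NOT C).
No assignment satisfies every clause.

No, unsatisfiable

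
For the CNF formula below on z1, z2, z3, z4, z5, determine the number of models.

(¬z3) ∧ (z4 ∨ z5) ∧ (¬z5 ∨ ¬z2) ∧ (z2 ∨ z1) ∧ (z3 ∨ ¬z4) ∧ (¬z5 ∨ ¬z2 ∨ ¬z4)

There are 2^5 = 32 truth assignments over (z1, z2, z3, z4, z5).
Split on z1. With z1 = True, the clauses containing z1 are satisfied and ¬z1 drops from the rest; 1 of the 2^4 = 16 assignments to the other variables satisfy what remains.
With z1 = False, by the same count on the reduced clause set, 0 assignments work.
(One model: z1=T, z2=F, z3=F, z4=F, z5=T.)
Total: 1 + 0 = 1.

1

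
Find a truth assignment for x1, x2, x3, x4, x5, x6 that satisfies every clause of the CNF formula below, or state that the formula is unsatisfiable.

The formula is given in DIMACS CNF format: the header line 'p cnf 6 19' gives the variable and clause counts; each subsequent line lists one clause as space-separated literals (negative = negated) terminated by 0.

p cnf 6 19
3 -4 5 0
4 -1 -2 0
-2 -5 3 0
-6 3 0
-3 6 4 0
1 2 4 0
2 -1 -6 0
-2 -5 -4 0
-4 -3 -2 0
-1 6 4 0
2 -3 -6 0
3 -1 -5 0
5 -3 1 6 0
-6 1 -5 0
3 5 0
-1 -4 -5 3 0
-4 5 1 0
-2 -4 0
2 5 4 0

Branch on x6: set x6 = False.
Branch on x3: set x3 = True.
Unit clause (x4) forces x4 = True.
Unit clause (¬x2) forces x2 = False.
Branch on x5: set x5 = False.
Unit clause (x1) forces x1 = True.
All clauses are satisfied.

x1: True,  x2: False,  x3: True,  x4: True,  x5: False,  x6: False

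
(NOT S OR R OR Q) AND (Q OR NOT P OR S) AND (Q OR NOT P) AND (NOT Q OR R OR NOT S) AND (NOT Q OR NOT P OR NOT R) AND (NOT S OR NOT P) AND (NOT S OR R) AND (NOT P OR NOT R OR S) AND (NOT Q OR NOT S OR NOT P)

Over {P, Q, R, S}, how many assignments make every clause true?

There are 2^4 = 16 truth assignments over (P, Q, R, S).
Check each against the 9 clauses (columns in the order P, Q, R, S):
  F F F F  ✓ satisfies all
  F F F T  ✗ fails (NOT S OR R OR Q)
  F F T F  ✓ satisfies all
  F F T T  ✓ satisfies all
  F T F F  ✓ satisfies all
  F T F T  ✗ fails (NOT Q OR R OR NOT S)
  F T T F  ✓ satisfies all
  F T T T  ✓ satisfies all
  T F F F  ✗ fails (Q OR NOT P OR S)
  T F F T  ✗ fails (NOT S OR R OR Q)
  T F T F  ✗ fails (Q OR NOT P OR S)
  T F T T  ✗ fails (Q OR NOT P)
  T T F F  ✓ satisfies all
  T T F T  ✗ fails (NOT Q OR R OR NOT S)
  T T T F  ✗ fails (NOT Q OR NOT P OR NOT R)
  T T T T  ✗ fails (NOT Q OR NOT P OR NOT R)
7 of the 16 rows are models.

7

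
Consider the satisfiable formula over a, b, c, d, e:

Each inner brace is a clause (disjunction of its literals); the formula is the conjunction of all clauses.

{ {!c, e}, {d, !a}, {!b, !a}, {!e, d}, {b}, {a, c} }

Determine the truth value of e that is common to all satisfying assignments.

True

Suppose e = false.
(!c) alone gives c = false.
(b) alone gives b = true.
(!a) alone gives a = false.
That conflicts with the unit clause (a).
So every satisfying assignment has e = True.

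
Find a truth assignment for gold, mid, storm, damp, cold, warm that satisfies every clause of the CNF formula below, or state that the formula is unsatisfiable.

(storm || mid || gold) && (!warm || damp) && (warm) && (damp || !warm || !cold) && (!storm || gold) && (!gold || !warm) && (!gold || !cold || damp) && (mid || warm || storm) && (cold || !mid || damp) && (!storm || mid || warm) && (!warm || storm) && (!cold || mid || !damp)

(warm) alone gives warm = true.
(damp) alone gives damp = true.
(!gold) alone gives gold = false.
(!storm) alone gives storm = false.
But (storm) is also a unit clause — contradiction.

UNSATISFIABLE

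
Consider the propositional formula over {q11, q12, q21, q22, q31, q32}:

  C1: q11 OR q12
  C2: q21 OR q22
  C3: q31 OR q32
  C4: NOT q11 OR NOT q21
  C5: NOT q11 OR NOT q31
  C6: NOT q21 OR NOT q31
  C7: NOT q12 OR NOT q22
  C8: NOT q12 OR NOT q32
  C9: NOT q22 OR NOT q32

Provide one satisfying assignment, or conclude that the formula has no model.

UNSATISFIABLE

Branch on q11: set q11 = true.
The clause (NOT q21) is unit, so q21 = false.
The clause (q22) is unit, so q22 = true.
The clause (NOT q31) is unit, so q31 = false.
The clause (q32) is unit, so q32 = true.
But (NOT q32) is also a unit clause — contradiction.
Undo q11 and try q11 = false.
The clause (q12) is unit, so q12 = true.
The clause (NOT q22) is unit, so q22 = false.
The clause (q21) is unit, so q21 = true.
The clause (NOT q31) is unit, so q31 = false.
The clause (q32) is unit, so q32 = true.
But (NOT q32) is also a unit clause — contradiction.
Neither q11 = true nor q11 = false works.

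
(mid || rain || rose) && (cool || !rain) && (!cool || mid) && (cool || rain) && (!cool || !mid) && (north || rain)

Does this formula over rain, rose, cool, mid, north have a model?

Try cool = true.
(mid) alone gives mid = true.
That conflicts with the unit clause (!mid).
Undo cool and try cool = false.
(!rain) alone gives rain = false.
That conflicts with the unit clause (rain).
Either choice for cool ends in contradiction.
No assignment satisfies every clause.

Unsatisfiable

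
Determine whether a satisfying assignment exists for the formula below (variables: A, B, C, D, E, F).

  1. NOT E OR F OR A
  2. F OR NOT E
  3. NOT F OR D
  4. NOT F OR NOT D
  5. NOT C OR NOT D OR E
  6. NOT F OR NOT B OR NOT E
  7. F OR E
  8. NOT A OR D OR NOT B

Try F = true.
(D) alone gives D = true.
But (NOT D) is also a unit clause — contradiction.
Backtrack on F: now try F = false.
(NOT E) alone gives E = false.
But (E) is also a unit clause — contradiction.
Neither F = true nor F = false works.
No assignment satisfies every clause.

No, unsatisfiable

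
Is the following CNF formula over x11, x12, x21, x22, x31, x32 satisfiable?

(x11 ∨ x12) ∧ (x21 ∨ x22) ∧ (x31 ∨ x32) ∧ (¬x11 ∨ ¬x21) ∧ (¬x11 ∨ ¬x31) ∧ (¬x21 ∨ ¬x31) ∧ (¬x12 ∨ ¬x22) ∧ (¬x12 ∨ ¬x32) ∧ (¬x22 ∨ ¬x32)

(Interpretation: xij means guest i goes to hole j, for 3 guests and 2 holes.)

Unsatisfiable

Suppose x11 = True.
From the singleton clause (¬x21), x21 = False.
From the singleton clause (x22), x22 = True.
From the singleton clause (¬x31), x31 = False.
From the singleton clause (x32), x32 = True.
That conflicts with the unit clause (¬x32).
Undo x11 and try x11 = False.
From the singleton clause (x12), x12 = True.
From the singleton clause (¬x22), x22 = False.
From the singleton clause (x21), x21 = True.
From the singleton clause (¬x31), x31 = False.
From the singleton clause (x32), x32 = True.
That conflicts with the unit clause (¬x32).
Both values of x11 lead to a conflict.
No assignment satisfies every clause.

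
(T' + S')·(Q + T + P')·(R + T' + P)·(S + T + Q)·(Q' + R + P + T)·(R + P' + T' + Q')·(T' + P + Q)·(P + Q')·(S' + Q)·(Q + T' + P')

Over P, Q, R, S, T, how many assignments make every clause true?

5

There are 2^5 = 32 truth assignments over (P, Q, R, S, T).
Split on T. With T = 1, the clauses containing T are satisfied and T' drops from the rest; 1 of the 2^4 = 16 assignments to the other variables satisfy what remains.
With T = 0, by the same count on the reduced clause set, 4 assignments work.
(One model: P=T, Q=T, R=F, S=F, T=F.)
Total: 1 + 4 = 5.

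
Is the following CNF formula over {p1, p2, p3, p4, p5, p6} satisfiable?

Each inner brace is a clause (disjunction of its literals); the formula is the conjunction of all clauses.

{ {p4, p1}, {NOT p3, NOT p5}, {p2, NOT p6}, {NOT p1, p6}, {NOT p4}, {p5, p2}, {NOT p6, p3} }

Satisfiable

The clause (NOT p4) is unit, so p4 = false.
The clause (p1) is unit, so p1 = true.
The clause (p6) is unit, so p6 = true.
The clause (p2) is unit, so p2 = true.
The clause (p3) is unit, so p3 = true.
The clause (NOT p5) is unit, so p5 = false.
Every clause now holds.
A satisfying assignment: p1: true, p2: true, p3: true, p4: false, p5: false, p6: true.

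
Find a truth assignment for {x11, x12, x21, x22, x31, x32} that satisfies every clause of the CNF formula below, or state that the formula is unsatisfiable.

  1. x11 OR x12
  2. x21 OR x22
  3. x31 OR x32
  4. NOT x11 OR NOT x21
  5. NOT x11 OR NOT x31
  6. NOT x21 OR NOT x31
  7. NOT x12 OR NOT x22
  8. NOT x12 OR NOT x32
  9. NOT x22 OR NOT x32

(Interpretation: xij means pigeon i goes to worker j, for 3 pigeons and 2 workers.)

Try x11 = true.
Unit clause (NOT x21) forces x21 = false.
Unit clause (x22) forces x22 = true.
Unit clause (NOT x31) forces x31 = false.
Unit clause (x32) forces x32 = true.
That conflicts with the unit clause (NOT x32).
So x11 must be the other value — set x11 = false.
Unit clause (x12) forces x12 = true.
Unit clause (NOT x22) forces x22 = false.
Unit clause (x21) forces x21 = true.
Unit clause (NOT x31) forces x31 = false.
Unit clause (x32) forces x32 = true.
That conflicts with the unit clause (NOT x32).
Neither x11 = true nor x11 = false works.

UNSATISFIABLE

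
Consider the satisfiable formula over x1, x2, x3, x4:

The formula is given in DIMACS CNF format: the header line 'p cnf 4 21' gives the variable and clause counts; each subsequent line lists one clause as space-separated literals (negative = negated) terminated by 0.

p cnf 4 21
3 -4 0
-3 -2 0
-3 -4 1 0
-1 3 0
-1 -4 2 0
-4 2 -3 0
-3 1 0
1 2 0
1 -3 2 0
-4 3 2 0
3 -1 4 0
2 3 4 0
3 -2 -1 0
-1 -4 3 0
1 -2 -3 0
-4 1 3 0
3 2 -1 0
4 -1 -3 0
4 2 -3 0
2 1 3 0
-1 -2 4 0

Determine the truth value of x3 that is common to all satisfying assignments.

False

Suppose x3 = True.
(¬x2) alone gives x2 = False.
(¬x4) alone gives x4 = False.
But (x4) is also a unit clause — contradiction.
So every satisfying assignment has x3 = False.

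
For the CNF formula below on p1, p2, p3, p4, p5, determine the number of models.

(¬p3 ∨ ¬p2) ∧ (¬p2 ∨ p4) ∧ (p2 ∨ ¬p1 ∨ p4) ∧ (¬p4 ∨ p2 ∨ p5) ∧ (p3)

4

There are 2^5 = 32 truth assignments over (p1, p2, p3, p4, p5).
Split on p2. With p2 = True, the clauses containing p2 are satisfied and ¬p2 drops from the rest; 0 of the 2^4 = 16 assignments to the other variables satisfy what remains.
With p2 = False, by the same count on the reduced clause set, 4 assignments work.
(One model: p1=F, p2=F, p3=T, p4=F, p5=F.)
Total: 0 + 4 = 4.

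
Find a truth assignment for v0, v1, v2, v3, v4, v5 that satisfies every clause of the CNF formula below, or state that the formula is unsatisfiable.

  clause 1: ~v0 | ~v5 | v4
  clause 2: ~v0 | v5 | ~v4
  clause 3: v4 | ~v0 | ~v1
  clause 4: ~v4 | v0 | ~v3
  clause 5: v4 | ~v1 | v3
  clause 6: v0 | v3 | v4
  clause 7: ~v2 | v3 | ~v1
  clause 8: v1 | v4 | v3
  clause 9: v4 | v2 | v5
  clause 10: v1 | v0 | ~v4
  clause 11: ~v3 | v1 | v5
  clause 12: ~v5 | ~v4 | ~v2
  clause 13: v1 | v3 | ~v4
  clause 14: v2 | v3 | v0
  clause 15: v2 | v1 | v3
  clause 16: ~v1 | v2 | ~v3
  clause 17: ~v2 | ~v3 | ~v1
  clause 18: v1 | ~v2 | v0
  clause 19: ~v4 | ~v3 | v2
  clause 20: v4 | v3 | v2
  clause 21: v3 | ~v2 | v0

Try v0 = 1.
Try v5 = 1.
(v4) alone gives v4 = 1.
(~v2) alone gives v2 = 0.
(~v3) alone gives v3 = 0.
(v1) alone gives v1 = 1.
This assignment satisfies each clause.

v0: 1; v1: 1; v2: 0; v3: 0; v4: 1; v5: 1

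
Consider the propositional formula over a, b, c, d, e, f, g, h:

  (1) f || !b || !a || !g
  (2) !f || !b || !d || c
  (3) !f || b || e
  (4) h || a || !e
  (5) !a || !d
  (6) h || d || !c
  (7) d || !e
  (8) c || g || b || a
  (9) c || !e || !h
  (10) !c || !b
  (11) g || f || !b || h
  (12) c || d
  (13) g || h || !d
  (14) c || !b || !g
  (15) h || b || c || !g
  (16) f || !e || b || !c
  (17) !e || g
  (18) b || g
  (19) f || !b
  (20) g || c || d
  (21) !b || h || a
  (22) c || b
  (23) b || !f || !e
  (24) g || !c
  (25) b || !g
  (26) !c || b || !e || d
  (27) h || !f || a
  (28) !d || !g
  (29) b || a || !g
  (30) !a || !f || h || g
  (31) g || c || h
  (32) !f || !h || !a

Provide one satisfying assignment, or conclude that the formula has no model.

UNSATISFIABLE

Suppose a = false.
Suppose h = true.
Suppose d = true.
From the singleton clause (!g), g = false.
From the singleton clause (!e), e = false.
From the singleton clause (b), b = true.
From the singleton clause (!c), c = false.
From the singleton clause (!f), f = false.
Now (f) is unsatisfied and unit — conflict.
Backtrack on d: now try d = false.
From the singleton clause (!e), e = false.
From the singleton clause (c), c = true.
From the singleton clause (!b), b = false.
From the singleton clause (!f), f = false.
From the singleton clause (g), g = true.
Now (!g) is unsatisfied and unit — conflict.
Neither d = true nor d = false works.
Backtrack on h: now try h = false.
From the singleton clause (!e), e = false.
From the singleton clause (!b), b = false.
From the singleton clause (!f), f = false.
From the singleton clause (g), g = true.
Now (!g) is unsatisfied and unit — conflict.
Neither h = true nor h = false works.
Backtrack on a: now try a = true.
From the singleton clause (!d), d = false.
From the singleton clause (!e), e = false.
From the singleton clause (c), c = true.
From the singleton clause (h), h = true.
From the singleton clause (!b), b = false.
From the singleton clause (!f), f = false.
From the singleton clause (g), g = true.
Now (!g) is unsatisfied and unit — conflict.
Neither a = true nor a = false works.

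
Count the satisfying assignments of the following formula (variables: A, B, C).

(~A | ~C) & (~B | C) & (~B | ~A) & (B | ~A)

There are 2^3 = 8 truth assignments over (A, B, C).
Split on A. With A = 1, the clauses containing A are satisfied and ~A drops from the rest; 0 of the 2^2 = 4 assignments to the other variables satisfy what remains.
With A = 0, by the same count on the reduced clause set, 3 assignments work.
(One model: A=F, B=F, C=F.)
Total: 0 + 3 = 3.

3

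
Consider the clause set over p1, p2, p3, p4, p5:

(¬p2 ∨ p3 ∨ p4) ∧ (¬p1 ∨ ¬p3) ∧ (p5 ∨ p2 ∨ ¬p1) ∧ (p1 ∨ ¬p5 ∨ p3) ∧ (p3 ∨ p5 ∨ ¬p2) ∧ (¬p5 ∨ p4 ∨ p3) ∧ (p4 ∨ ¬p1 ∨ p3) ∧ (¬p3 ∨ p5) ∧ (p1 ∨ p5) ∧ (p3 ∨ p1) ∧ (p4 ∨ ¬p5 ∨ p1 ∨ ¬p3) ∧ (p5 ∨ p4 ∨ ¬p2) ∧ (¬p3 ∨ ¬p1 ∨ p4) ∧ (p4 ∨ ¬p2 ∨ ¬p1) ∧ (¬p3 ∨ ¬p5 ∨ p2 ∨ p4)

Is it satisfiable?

Satisfiable

Branch on p1: set p1 = True.
The clause (¬p3) is unit, so p3 = False.
The clause (p4) is unit, so p4 = True.
Branch on p5: set p5 = True.
Every clause is now satisfied; p2 is unconstrained.
A satisfying assignment: p1=True; p2=False; p3=False; p4=True; p5=True.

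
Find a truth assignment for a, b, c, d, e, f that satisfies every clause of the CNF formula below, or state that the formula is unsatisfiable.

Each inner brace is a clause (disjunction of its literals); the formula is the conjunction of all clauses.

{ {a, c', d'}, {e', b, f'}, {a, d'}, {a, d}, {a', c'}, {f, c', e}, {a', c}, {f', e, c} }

UNSATISFIABLE

Try a = 1.
From the singleton clause (c'), c = 0.
But (c) is also a unit clause — contradiction.
Backtrack on a: now try a = 0.
From the singleton clause (d'), d = 0.
But (d) is also a unit clause — contradiction.
Both values of a lead to a conflict.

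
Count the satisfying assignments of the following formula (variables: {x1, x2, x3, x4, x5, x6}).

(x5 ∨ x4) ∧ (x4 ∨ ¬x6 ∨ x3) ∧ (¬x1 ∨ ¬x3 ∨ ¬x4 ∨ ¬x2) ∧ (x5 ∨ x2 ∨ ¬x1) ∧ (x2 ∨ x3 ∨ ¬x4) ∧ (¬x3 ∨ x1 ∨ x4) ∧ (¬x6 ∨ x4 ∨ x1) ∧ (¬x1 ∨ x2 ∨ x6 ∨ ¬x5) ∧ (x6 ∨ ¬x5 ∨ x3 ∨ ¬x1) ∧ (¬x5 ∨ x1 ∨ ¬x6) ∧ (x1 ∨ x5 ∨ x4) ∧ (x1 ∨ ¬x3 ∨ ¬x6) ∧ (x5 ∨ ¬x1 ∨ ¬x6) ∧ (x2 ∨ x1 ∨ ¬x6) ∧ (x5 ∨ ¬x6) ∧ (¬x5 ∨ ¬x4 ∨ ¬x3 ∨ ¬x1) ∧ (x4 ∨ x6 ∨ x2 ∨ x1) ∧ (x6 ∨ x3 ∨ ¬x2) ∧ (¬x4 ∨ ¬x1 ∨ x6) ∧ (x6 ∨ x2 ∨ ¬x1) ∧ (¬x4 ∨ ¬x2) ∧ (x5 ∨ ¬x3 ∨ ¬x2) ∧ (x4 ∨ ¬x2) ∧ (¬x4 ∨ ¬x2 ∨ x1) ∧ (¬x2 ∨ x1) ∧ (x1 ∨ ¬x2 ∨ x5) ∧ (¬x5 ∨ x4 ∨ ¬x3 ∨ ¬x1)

There are 2^6 = 64 truth assignments over (x1, x2, x3, x4, x5, x6).
Split on x6. With x6 = True, the clauses containing x6 are satisfied and ¬x6 drops from the rest; 0 of the 2^5 = 32 assignments to the other variables satisfy what remains.
With x6 = False, by the same count on the reduced clause set, 2 assignments work.
Total: 0 + 2 = 2.

2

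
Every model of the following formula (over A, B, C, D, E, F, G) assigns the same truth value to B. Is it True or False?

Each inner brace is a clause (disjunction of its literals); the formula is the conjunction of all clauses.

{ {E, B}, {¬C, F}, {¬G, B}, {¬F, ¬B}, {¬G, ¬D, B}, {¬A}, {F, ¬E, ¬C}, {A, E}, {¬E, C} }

Suppose B = True.
Unit clause (¬F) forces F = False.
Unit clause (¬C) forces C = False.
Unit clause (¬A) forces A = False.
Unit clause (E) forces E = True.
Now (¬E) is unsatisfied and unit — conflict.
So every satisfying assignment has B = False.

False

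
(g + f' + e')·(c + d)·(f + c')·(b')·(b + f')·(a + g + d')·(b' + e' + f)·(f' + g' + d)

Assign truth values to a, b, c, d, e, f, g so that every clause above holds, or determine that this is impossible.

From the singleton clause (b'), b = 0.
From the singleton clause (f'), f = 0.
From the singleton clause (c'), c = 0.
From the singleton clause (d), d = 1.
Try a = 1.
All clauses hold; e, g can take either value.

a ↦ 1, b ↦ 0, c ↦ 0, d ↦ 1, e ↦ 0, f ↦ 0, g ↦ 0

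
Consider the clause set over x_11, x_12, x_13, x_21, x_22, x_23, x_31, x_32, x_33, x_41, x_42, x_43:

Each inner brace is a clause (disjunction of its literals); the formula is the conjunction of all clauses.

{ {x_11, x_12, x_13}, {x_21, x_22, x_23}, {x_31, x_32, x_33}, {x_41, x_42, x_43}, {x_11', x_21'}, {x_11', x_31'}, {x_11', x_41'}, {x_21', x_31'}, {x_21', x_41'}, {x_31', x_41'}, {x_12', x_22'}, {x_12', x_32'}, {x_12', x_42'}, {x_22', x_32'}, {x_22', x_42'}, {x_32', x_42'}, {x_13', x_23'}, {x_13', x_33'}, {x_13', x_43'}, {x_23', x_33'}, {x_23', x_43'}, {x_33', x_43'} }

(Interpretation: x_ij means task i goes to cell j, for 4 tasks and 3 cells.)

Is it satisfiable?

No

Try x_11 = 0.
Try x_12 = 1.
Unit clause (x_22') forces x_22 = 0.
Unit clause (x_32') forces x_32 = 0.
Unit clause (x_42') forces x_42 = 0.
Try x_21 = 1.
Unit clause (x_31') forces x_31 = 0.
Unit clause (x_33) forces x_33 = 1.
Unit clause (x_41') forces x_41 = 0.
Unit clause (x_43) forces x_43 = 1.
That conflicts with the unit clause (x_43').
So x_21 must be the other value — set x_21 = 0.
Unit clause (x_23) forces x_23 = 1.
Unit clause (x_13') forces x_13 = 0.
Unit clause (x_33') forces x_33 = 0.
Unit clause (x_31) forces x_31 = 1.
Unit clause (x_41') forces x_41 = 0.
Unit clause (x_43) forces x_43 = 1.
That conflicts with the unit clause (x_43').
Neither x_21 = 1 nor x_21 = 0 works.
So x_12 must be the other value — set x_12 = 0.
Unit clause (x_13) forces x_13 = 1.
Unit clause (x_23') forces x_23 = 0.
Unit clause (x_33') forces x_33 = 0.
Unit clause (x_43') forces x_43 = 0.
Try x_21 = 1.
Unit clause (x_31') forces x_31 = 0.
Unit clause (x_32) forces x_32 = 1.
Unit clause (x_41') forces x_41 = 0.
Unit clause (x_42) forces x_42 = 1.
That conflicts with the unit clause (x_42').
So x_21 must be the other value — set x_21 = 0.
Unit clause (x_22) forces x_22 = 1.
Unit clause (x_32') forces x_32 = 0.
Unit clause (x_31) forces x_31 = 1.
Unit clause (x_41') forces x_41 = 0.
Unit clause (x_42) forces x_42 = 1.
That conflicts with the unit clause (x_42').
Neither x_21 = 1 nor x_21 = 0 works.
Neither x_12 = 1 nor x_12 = 0 works.
So x_11 must be the other value — set x_11 = 1.
Unit clause (x_21') forces x_21 = 0.
Unit clause (x_31') forces x_31 = 0.
Unit clause (x_41') forces x_41 = 0.
Try x_22 = 1.
Unit clause (x_12') forces x_12 = 0.
Unit clause (x_32') forces x_32 = 0.
Unit clause (x_33) forces x_33 = 1.
Unit clause (x_42') forces x_42 = 0.
Unit clause (x_43) forces x_43 = 1.
That conflicts with the unit clause (x_43').
So x_22 must be the other value — set x_22 = 0.
Unit clause (x_23) forces x_23 = 1.
Unit clause (x_13') forces x_13 = 0.
Unit clause (x_33') forces x_33 = 0.
Unit clause (x_32) forces x_32 = 1.
Unit clause (x_12') forces x_12 = 0.
Unit clause (x_42') forces x_42 = 0.
Unit clause (x_43) forces x_43 = 1.
That conflicts with the unit clause (x_43').
Neither x_22 = 1 nor x_22 = 0 works.
Neither x_11 = 1 nor x_11 = 0 works.
No assignment satisfies every clause.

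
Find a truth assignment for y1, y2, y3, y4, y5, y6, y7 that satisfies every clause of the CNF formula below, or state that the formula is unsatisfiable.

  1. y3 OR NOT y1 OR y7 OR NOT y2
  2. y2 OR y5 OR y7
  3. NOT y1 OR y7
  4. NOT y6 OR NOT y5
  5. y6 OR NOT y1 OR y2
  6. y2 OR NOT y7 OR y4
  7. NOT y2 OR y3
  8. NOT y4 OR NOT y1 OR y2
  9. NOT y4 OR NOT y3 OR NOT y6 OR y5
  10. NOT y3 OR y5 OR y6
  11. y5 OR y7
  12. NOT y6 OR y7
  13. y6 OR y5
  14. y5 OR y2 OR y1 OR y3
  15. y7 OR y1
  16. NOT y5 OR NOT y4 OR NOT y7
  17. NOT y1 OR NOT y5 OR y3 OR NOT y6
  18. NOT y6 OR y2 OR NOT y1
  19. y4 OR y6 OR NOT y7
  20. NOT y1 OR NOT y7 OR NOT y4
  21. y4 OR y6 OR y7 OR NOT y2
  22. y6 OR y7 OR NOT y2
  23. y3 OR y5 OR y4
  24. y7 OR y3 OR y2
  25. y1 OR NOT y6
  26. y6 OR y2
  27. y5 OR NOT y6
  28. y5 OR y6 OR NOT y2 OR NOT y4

UNSATISFIABLE

Branch on y1: set y1 = false.
(y7) alone gives y7 = true.
(NOT y6) alone gives y6 = false.
(y5) alone gives y5 = true.
(NOT y4) alone gives y4 = false.
That conflicts with the unit clause (y4).
That branch fails; take y1 = true instead.
(y7) alone gives y7 = true.
(NOT y4) alone gives y4 = false.
(y2) alone gives y2 = true.
(y3) alone gives y3 = true.
(y6) alone gives y6 = true.
(NOT y5) alone gives y5 = false.
That conflicts with the unit clause (y5).
Either choice for y1 ends in contradiction.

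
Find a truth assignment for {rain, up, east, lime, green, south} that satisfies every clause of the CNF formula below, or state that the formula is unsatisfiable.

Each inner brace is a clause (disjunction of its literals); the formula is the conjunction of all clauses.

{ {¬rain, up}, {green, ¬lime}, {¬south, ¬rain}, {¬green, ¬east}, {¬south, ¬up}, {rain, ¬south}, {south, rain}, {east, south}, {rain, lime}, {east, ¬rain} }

rain: True; up: True; east: True; lime: False; green: False; south: False

Suppose rain = True.
From the singleton clause (up), up = True.
From the singleton clause (¬south), south = False.
From the singleton clause (east), east = True.
From the singleton clause (¬green), green = False.
From the singleton clause (¬lime), lime = False.
All clauses are satisfied.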